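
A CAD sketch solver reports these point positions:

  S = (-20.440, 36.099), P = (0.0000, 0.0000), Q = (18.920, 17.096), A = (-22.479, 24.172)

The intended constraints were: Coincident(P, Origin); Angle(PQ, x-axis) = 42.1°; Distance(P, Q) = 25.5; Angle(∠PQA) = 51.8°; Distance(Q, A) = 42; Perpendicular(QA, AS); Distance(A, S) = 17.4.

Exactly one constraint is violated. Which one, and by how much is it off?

Distance(A, S) = 17.4 — off by 5.30.

P = (0.00, 0.00) ✓; PQ at 42.10° ✓; |PQ| = 25.50 ✓; ∠PQA = 51.80° ✓; |QA| = 42.00 ✓; ∠(QA, AS) = 90.00° ✓; |AS| = 12.10 ✗.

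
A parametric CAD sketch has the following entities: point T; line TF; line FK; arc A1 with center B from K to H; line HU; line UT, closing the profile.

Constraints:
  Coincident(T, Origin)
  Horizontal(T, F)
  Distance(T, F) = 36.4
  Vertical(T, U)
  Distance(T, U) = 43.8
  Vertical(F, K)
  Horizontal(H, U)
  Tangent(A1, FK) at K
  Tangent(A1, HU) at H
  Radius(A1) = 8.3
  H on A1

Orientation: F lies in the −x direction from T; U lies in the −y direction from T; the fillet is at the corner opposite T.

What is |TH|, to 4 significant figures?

52.04

T is at the origin; TF is horizontal with |TF| = 36.4 and F on the −x side, so F = (-36.40, 0.000). T and U share the same x with |TU| = 43.8 and U on the −y side, so U = (0.000, -43.80). The virtual corner opposite T is at (-36.40, -43.80). The tangent condition forces BK to be normal to FK and tangency of A1 to HU means the radius BH is perpendicular to HU, with radius 8.3, so the center B sits 8.3 in from both sides at B = (-28.10, -35.50). That places the tangent points at K = (-36.40, -35.50) on FK and H = (-28.10, -43.80) on HU. Then |TH| = |H − T| = 52.04.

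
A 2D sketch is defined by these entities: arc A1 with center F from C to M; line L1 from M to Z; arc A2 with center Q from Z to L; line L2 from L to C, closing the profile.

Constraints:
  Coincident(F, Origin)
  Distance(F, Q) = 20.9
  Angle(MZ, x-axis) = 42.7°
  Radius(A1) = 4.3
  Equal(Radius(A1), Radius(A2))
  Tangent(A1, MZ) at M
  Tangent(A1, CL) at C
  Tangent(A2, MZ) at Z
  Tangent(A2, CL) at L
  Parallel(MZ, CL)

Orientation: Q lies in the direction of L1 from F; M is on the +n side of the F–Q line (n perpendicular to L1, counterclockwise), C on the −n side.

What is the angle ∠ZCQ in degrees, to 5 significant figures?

10.740°

Tangency of A1 to both parallel lines with radius 4.3 puts M and C at F ± 4.3·n: M = (-2.9161, 3.1601), C = (2.9161, -3.1601). Equal radii place Z and L the same way about Q: Z = Q + 4.3·n = (12.444, 17.334), L = Q − 4.3·n = (18.276, 11.013). Then cos ∠ZCQ = CZ·CQ / (|CZ||CQ|), giving 10.740°.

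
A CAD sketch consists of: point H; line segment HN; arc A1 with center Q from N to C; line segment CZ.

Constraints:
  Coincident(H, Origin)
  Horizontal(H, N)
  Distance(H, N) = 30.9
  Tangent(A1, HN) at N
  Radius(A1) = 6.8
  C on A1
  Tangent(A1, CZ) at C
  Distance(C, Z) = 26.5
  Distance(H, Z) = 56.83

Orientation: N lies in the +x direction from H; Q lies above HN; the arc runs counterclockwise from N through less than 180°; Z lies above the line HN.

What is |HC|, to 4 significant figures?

36.81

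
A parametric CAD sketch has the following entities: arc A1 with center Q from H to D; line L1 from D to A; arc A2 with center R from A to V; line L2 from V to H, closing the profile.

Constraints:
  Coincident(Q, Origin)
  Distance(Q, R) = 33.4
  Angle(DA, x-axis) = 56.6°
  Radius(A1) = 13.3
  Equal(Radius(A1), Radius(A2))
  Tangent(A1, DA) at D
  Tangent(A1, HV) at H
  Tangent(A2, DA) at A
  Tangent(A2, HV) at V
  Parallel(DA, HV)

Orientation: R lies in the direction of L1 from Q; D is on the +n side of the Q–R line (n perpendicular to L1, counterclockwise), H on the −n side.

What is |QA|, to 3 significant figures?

36.0

The slot axis is L1's direction at 56.6°, so u = (cos 56.6°, sin 56.6°) = (0.550, 0.835) and n = (−sin 56.6°, cos 56.6°) = (-0.835, 0.550). Q is at the origin and R lies 33.4 along u from Q, so R = 33.4·u = (18.4, 27.9). Tangency of A1 to both parallel lines with radius 13.3 puts D and H at Q ± 13.3·n: D = (-11.1, 7.32), H = (11.1, -7.32). Equal radii place A and V the same way about R: A = R + 13.3·n = (7.28, 35.2), V = R − 13.3·n = (29.5, 20.6). Then |QA| = |A − Q| = 36.0.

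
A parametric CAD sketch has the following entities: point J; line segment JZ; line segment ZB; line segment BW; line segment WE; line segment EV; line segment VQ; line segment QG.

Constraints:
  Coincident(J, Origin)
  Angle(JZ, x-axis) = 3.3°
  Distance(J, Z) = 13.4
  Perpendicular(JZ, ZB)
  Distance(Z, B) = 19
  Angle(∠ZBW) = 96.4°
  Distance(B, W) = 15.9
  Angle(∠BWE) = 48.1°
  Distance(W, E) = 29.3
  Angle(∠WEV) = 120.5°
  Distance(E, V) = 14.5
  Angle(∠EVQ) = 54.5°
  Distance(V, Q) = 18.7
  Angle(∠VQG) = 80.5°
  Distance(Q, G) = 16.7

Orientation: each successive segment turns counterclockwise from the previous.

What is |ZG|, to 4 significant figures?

7.231

J is at the origin; JZ runs at 3.3° with length 13.4, so Z = (13.38, 0.7714). JZ ⟂ ZB, so ZB runs at 93.30°; with |ZB| = 19.0, B = (12.28, 19.74). ∠ZBW = 96.4° gives BW at 176.9° from the x-axis; with |BW| = 15.9, W = (-3.593, 20.60). ∠BWE = 48.1° gives WE at -51.20° from the x-axis; with |WE| = 29.3, E = (14.77, -2.235). ∠WEV = 120.5° gives EV at 8.300° from the x-axis; with |EV| = 14.5, V = (29.11, -0.1417). ∠EVQ = 54.5° gives VQ at 133.8° from the x-axis; with |VQ| = 18.7, Q = (16.17, 13.36). ∠VQG = 80.5° gives QG at -126.7° from the x-axis; with |QG| = 16.7, G = (6.192, -0.03447). Then |ZG| = |G − Z| = 7.231.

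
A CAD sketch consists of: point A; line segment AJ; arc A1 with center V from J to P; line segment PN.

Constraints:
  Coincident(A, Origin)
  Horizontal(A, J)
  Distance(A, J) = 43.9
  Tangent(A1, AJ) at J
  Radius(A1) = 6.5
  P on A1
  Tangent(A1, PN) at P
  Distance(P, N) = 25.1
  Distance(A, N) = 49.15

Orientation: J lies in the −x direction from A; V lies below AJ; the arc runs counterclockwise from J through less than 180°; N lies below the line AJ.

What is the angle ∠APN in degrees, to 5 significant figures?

72.386°

Checks: |VP| = 6.500 ✓; ∠(VP, PN) = 90.00° ✓; |PN| = 25.10 ✓; |AN| = 49.15 ✓.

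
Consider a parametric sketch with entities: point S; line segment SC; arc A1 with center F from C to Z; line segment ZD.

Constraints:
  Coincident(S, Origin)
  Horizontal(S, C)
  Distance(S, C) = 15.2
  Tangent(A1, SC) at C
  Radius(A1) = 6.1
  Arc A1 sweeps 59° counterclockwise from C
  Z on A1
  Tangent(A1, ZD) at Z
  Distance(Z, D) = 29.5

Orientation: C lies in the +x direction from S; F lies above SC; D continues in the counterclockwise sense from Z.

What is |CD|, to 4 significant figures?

34.85

S is at the origin; SC is horizontal with |SC| = 15.2 and C on the +x side, so C = (15.20, 0.000). The tangent condition forces FC to be normal to SC, so F = C + (0, 6.1) = (15.20, 6.100). On A1, C sits at bearing -90° from F; a 59° counterclockwise sweep puts Z at bearing -31°, so Z = F + 6.1·(cos -31°, sin -31°) = (20.43, 2.958). Since A1 is tangent to ZD there, FZ ⟂ ZD, so ZD runs along (−sin -31°, cos -31°); with |ZD| = 29.5, D = (35.62, 28.24). Then |CD| = |D − C| = 34.85.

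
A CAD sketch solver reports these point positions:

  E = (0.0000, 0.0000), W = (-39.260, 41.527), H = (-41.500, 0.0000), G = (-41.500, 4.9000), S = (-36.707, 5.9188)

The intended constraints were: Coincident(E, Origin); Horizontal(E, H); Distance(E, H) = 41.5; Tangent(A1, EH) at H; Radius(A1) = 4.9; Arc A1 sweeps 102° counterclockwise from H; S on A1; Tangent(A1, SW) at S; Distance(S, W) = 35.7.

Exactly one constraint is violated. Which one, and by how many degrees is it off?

Tangent(A1, SW) at S — off by 7.90°.

E = (0.00, 0.00) ✓; E.y = 0.00, H.y = 0.00 ✓; |EH| = 41.50 ✓; ∠(GH, HE) = 90.00° ✓; |GH| = 4.900 ✓; bearing(G→S) − bearing(G→H) = 102.0° ✓; |GS| = 4.900 ✓; ∠(GS, SW) = 97.90° ✗; |SW| = 35.70 ✓.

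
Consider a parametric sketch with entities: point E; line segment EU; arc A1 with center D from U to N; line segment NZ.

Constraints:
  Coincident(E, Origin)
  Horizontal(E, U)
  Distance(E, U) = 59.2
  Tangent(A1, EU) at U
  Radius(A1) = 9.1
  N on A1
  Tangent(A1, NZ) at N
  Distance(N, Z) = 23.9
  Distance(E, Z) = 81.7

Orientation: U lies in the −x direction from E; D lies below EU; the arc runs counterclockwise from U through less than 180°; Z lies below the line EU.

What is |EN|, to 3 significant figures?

67.8

Checks: |DN| = 9.100 ✓; ∠(DN, NZ) = 90.00° ✓; |NZ| = 23.90 ✓; |EZ| = 81.70 ✓.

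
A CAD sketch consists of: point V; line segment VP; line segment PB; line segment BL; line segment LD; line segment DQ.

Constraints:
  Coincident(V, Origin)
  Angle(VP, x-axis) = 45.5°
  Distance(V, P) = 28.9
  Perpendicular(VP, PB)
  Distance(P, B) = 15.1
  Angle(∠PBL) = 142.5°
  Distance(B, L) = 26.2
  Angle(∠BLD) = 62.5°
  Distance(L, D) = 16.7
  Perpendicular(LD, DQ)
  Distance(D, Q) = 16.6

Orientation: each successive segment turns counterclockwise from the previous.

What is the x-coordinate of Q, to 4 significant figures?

4.879

V is at the origin; VP runs at 45.5° with length 28.9, so P = (20.26, 20.61). The perpendicularity gives PB at right angles to VP, so PB runs at 135.5°; with |PB| = 15.1, B = (9.486, 31.20). ∠PBL = 142.5° gives BL at 173.0° from the x-axis; with |BL| = 26.2, L = (-16.52, 34.39). ∠BLD = 62.5° gives LD at -69.50° from the x-axis; with |LD| = 16.7, D = (-10.67, 18.75). The perpendicularity gives DQ at right angles to LD, so DQ runs at 20.50°; with |DQ| = 16.6, Q = (4.879, 24.56). So Q.x = 4.879.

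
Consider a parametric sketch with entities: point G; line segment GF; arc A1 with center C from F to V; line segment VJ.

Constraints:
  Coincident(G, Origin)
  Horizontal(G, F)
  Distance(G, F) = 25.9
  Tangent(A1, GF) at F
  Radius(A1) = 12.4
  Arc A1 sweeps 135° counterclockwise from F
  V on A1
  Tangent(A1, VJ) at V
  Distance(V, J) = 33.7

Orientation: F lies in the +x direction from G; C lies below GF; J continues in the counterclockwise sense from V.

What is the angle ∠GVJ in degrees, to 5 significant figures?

173.98°

G is at the origin; G and F share the same y with |GF| = 25.9 and F on the +x side, so F = (25.900, 0.0000). Tangency of A1 to GF means the radius CF is perpendicular to GF, so C = F + (0, -12.4) = (25.900, -12.400). On A1, F sits at bearing 90° from C; a 135° counterclockwise sweep puts V at bearing 225°, so V = C + 12.4·(cos 225°, sin 225°) = (17.132, -21.168). Tangency of A1 to VJ means the radius CV is perpendicular to VJ, so VJ runs along (−sin 225°, cos 225°); with |VJ| = 33.7, J = (40.961, -44.998). Then cos ∠GVJ = VG·VJ / (|VG||VJ|), giving 173.98°.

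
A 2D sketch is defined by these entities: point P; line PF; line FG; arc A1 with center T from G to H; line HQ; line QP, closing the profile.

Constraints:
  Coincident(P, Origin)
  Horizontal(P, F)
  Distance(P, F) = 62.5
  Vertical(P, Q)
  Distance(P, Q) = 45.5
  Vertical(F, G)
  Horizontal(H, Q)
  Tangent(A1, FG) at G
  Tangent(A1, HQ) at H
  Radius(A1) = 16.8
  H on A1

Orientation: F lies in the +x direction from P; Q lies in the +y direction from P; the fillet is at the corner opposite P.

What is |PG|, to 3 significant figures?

68.8

P is at the origin; PF is horizontal with |PF| = 62.5 and F on the +x side, so F = (62.5, 0.00). PQ is vertical with |PQ| = 45.5 and Q on the +y side, so Q = (0.00, 45.5). The virtual corner opposite P is at (62.5, 45.5). A1 meets FG tangentially, so TG is at right angles to FG and A1 meets HQ tangentially, so TH is at right angles to HQ, with radius 16.8, so the center T sits 16.8 in from both sides at T = (45.7, 28.7). That places the tangent points at G = (62.5, 28.7) on FG and H = (45.7, 45.5) on HQ. Then |PG| = |G − P| = 68.8.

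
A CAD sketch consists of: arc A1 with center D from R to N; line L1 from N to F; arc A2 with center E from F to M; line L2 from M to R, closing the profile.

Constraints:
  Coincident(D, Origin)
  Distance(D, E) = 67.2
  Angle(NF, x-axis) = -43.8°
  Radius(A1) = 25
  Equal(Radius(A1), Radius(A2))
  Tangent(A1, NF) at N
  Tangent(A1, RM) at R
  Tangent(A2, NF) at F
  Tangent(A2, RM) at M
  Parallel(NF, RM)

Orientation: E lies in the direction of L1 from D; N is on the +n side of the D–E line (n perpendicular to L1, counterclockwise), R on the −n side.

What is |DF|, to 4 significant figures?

71.70

Tangency of A1 to both parallel lines with radius 25.0 puts N and R at D ± 25.0·n: N = (17.30, 18.04), R = (-17.30, -18.04). Equal radii place F and M the same way about E: F = E + 25.0·n = (65.81, -28.47), M = E − 25.0·n = (31.20, -64.56). Then |DF| = |F − D| = 71.70.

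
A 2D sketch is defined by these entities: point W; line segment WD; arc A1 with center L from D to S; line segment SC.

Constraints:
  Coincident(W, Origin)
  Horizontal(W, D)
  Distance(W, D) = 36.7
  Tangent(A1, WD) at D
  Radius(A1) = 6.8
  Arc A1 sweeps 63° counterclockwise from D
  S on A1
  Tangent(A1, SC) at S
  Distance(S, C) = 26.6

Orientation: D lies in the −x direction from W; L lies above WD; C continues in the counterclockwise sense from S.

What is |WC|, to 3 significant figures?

33.1

W is at the origin; W and D share the same y with |WD| = 36.7 and D on the −x side, so D = (-36.7, 0.00). Tangency of A1 to WD means the radius LD is perpendicular to WD, so L = D + (0, 6.8) = (-36.7, 6.80). On A1, D sits at bearing -90° from L; a 63° counterclockwise sweep puts S at bearing -27°, so S = L + 6.8·(cos -27°, sin -27°) = (-30.6, 3.71). Tangency of A1 to SC means the radius LS is perpendicular to SC, so SC runs along (−sin -27°, cos -27°); with |SC| = 26.6, C = (-18.6, 27.4). Then |WC| = |C − W| = 33.1.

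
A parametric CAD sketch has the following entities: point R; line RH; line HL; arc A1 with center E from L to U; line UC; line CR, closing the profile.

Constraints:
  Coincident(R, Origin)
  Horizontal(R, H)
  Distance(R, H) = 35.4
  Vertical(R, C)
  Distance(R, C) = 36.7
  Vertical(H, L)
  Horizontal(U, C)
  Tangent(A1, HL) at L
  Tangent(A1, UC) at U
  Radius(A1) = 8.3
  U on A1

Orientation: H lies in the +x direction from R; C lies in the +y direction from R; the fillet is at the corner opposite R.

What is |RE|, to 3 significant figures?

39.3

R is at the origin; R and H share the same y with |RH| = 35.4 and H on the +x side, so H = (35.4, 0.00). RC is vertical with |RC| = 36.7 and C on the +y side, so C = (0.00, 36.7). The virtual corner opposite R is at (35.4, 36.7). A1 meets HL tangentially, so EL is at right angles to HL and the tangent condition forces EU to be normal to UC, with radius 8.3, so the center E sits 8.3 in from both sides at E = (27.1, 28.4). Then |RE| = |E − R| = 39.3.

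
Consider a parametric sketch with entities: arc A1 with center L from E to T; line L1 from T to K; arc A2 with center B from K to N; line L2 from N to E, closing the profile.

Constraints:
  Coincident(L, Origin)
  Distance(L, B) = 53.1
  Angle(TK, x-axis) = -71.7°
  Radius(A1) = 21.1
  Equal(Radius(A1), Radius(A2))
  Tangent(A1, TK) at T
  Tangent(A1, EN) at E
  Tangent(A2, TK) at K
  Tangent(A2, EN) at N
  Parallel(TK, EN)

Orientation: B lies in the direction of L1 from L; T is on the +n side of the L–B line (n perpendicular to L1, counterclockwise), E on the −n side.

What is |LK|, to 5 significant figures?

57.139

The slot axis is L1's direction at -71.7°, so u = (cos -71.7°, sin -71.7°) = (0.31399, -0.94943) and n = (−sin -71.7°, cos -71.7°) = (0.94943, 0.31399). L is at the origin and B lies 53.1 along u from L, so B = 53.1·u = (16.673, -50.414). Tangency of A1 to both parallel lines with radius 21.1 puts T and E at L ± 21.1·n: T = (20.033, 6.6252), E = (-20.033, -6.6252). Equal radii place K and N the same way about B: K = B + 21.1·n = (36.706, -43.789), N = B − 21.1·n = (-3.3599, -57.040). Then |LK| = |K − L| = 57.139.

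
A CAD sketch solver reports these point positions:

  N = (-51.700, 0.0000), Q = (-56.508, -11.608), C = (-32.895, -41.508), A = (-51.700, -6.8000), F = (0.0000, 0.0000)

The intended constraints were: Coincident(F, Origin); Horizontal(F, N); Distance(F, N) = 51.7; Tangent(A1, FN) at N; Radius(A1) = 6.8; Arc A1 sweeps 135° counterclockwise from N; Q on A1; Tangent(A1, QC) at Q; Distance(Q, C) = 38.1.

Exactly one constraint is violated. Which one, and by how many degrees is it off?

Tangent(A1, QC) at Q — off by 6.70°.

F = (0.00, 0.00) ✓; F.y = 0.00, N.y = 0.00 ✓; |FN| = 51.70 ✓; ∠(AN, NF) = 90.00° ✓; |AN| = 6.800 ✓; bearing(A→Q) − bearing(A→N) = 135.0° ✓; |AQ| = 6.800 ✓; ∠(AQ, QC) = 96.70° ✗; |QC| = 38.10 ✓.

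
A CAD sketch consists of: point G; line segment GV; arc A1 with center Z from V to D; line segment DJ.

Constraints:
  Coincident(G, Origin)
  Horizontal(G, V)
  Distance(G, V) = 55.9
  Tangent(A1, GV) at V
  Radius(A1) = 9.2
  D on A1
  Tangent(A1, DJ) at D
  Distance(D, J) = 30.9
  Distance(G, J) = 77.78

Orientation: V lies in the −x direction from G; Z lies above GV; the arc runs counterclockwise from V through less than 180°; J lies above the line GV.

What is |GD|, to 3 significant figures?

50.7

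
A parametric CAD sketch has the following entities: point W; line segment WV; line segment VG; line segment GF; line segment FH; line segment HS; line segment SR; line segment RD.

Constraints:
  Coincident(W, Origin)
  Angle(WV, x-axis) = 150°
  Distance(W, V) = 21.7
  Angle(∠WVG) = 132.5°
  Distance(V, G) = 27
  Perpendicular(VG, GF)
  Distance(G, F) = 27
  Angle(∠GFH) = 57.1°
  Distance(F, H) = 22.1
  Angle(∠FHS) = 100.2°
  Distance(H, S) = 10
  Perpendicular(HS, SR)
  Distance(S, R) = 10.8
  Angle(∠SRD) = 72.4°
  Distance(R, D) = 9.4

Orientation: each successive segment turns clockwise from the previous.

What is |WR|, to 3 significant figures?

37.4

W is at the origin; WV runs at 150.0° with length 21.7, so V = (-18.8, 10.8). ∠WVG = 132.5° gives VG at 102° from the x-axis; with |VG| = 27.0, G = (-24.6, 37.2). The perpendicularity gives GF at right angles to VG, so GF runs at 12.5°; with |GF| = 27.0, F = (1.72, 43.1). ∠GFH = 57.1° gives FH at -110° from the x-axis; with |FH| = 22.1, H = (-5.98, 22.3). ∠FHS = 100.2° gives HS at 170° from the x-axis; with |HS| = 10.0, S = (-15.8, 24.1). HS ⟂ SR, so SR runs at 79.8°; with |SR| = 10.8, R = (-13.9, 34.7). Then |WR| = |R − W| = 37.4.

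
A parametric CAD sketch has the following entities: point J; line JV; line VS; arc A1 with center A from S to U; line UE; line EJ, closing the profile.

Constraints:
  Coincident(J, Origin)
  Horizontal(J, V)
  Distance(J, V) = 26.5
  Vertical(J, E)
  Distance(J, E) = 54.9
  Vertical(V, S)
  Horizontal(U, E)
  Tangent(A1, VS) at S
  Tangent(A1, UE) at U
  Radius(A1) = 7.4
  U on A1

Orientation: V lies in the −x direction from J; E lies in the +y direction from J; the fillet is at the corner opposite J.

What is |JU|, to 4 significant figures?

58.13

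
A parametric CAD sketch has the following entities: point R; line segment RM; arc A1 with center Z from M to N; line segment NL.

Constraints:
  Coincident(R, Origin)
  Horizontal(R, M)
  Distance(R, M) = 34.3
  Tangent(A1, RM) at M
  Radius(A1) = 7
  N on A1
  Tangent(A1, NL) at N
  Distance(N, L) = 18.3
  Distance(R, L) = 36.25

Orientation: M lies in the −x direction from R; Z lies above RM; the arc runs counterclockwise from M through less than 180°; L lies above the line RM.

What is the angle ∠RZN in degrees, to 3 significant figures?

8.50°

Checks: |ZN| = 7.000 ✓; ∠(ZN, NL) = 90.00° ✓; |NL| = 18.30 ✓; |RL| = 36.25 ✓.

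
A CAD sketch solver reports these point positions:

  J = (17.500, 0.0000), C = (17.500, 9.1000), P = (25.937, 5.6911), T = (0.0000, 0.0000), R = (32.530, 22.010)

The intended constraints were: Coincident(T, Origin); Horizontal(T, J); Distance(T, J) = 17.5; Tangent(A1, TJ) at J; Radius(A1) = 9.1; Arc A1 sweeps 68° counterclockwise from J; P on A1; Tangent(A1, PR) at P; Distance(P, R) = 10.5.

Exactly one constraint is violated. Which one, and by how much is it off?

Distance(P, R) = 10.5 — off by 7.10.

T = (0.00, 0.00) ✓; T.y = 0.00, J.y = 0.00 ✓; |TJ| = 17.50 ✓; ∠(CJ, JT) = 90.00° ✓; |CJ| = 9.100 ✓; bearing(C→P) − bearing(C→J) = 68.00° ✓; |CP| = 9.100 ✓; ∠(CP, PR) = 90.00° ✓; |PR| = 17.60 ✗.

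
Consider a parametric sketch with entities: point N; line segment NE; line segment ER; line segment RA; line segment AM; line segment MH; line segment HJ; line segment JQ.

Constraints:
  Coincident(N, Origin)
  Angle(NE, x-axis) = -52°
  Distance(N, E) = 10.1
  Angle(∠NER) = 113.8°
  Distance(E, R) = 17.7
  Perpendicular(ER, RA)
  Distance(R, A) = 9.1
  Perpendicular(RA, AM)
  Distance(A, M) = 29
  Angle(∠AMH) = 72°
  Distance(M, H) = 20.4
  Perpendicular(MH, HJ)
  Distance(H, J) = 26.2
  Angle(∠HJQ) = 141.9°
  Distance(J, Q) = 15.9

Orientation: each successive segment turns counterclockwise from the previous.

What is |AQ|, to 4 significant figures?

11.25

N is at the origin; NE runs at -52.0° with length 10.1, so E = (6.218, -7.959). ∠NER = 113.8° gives ER at 14.20° from the x-axis; with |ER| = 17.7, R = (23.38, -3.617). ER is perpendicular to RA, so RA runs at 104.2°; with |RA| = 9.1, A = (21.15, 5.205). RA ⟂ AM, so AM runs at -165.8°; with |AM| = 29.0, M = (-6.969, -1.909). ∠AMH = 72.0° gives MH at -57.80° from the x-axis; with |MH| = 20.4, H = (3.902, -19.17). The perpendicularity gives HJ at right angles to MH, so HJ runs at 32.20°; with |HJ| = 26.2, J = (26.07, -5.210). ∠HJQ = 141.9° gives JQ at 70.30° from the x-axis; with |JQ| = 15.9, Q = (31.43, 9.759). Then |AQ| = |Q − A| = 11.25.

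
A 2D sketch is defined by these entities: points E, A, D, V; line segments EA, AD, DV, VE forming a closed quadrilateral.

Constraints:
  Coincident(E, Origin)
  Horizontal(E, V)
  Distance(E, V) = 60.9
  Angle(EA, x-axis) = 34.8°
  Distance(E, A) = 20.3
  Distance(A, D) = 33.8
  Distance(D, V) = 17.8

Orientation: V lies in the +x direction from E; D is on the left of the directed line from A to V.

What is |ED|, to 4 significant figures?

52.36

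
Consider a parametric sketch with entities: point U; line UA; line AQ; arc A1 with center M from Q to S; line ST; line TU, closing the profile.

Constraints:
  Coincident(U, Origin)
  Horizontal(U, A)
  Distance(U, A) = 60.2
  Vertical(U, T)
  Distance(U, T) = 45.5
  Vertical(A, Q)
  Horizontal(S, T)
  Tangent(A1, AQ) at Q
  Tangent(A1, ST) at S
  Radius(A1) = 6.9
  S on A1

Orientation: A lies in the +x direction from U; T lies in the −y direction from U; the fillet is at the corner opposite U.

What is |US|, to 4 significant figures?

70.08

The virtual corner opposite U is at (60.20, -45.50). Tangency of A1 to AQ means the radius MQ is perpendicular to AQ and the tangent condition forces MS to be normal to ST, with radius 6.9, so the center M sits 6.9 in from both sides at M = (53.30, -38.60). That places the tangent points at Q = (60.20, -38.60) on AQ and S = (53.30, -45.50) on ST. Then |US| = |S − U| = 70.08.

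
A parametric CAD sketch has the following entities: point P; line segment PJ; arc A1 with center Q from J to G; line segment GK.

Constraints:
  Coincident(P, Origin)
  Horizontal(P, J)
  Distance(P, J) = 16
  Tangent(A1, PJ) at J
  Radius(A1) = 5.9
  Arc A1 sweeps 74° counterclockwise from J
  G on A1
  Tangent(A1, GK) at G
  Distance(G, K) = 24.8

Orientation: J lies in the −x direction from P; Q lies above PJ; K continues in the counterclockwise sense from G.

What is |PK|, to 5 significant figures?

28.329

P is at the origin; PJ is horizontal with |PJ| = 16.0 and J on the −x side, so J = (-16.000, 0.0000). The tangent condition forces QJ to be normal to PJ, so Q = J + (0, 5.9) = (-16.000, 5.9000). On A1, J sits at bearing -90° from Q; a 74° counterclockwise sweep puts G at bearing -16°, so G = Q + 5.9·(cos -16°, sin -16°) = (-10.329, 4.2737). A1 meets GK tangentially, so QG is at right angles to GK, so GK runs along (−sin -16°, cos -16°); with |GK| = 24.8, K = (-3.4927, 28.113). Then |PK| = |K − P| = 28.329.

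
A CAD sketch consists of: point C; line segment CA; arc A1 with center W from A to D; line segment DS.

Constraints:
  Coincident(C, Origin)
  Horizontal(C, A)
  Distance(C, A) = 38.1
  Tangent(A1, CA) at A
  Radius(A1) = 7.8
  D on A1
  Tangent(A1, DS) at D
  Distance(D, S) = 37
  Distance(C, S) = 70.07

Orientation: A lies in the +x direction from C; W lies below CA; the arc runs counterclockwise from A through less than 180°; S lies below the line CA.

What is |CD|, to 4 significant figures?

34.87

C is at the origin; C and A share the same y with |CA| = 38.1 and A on the +x side, so A = (38.10, 0.000). Tangency of A1 to CA means the radius WA is perpendicular to CA, so W = A + (0, -7.8) = (38.10, -7.800). Since WD ⟂ DS (tangency), |WS| = √(7.8² + 37.0²) = 37.81 regardless of where D sits on A1. So S lies on both circle(C, 70.07) and circle(W, 37.81); the below-CA intersection is S = (57.24, -40.41). D is the foot of the tangent from S: D = (32.33, -13.05).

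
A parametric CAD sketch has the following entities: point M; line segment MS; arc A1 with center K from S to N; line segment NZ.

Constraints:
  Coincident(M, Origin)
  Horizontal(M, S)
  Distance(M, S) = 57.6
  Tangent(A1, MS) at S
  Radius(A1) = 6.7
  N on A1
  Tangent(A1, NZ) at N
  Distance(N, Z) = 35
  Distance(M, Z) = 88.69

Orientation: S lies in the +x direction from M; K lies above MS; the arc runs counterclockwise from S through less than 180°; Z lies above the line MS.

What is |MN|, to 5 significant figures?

63.223

Checks: |KN| = 6.700 ✓; ∠(KN, NZ) = 90.00° ✓; |NZ| = 35.00 ✓; |MZ| = 88.69 ✓.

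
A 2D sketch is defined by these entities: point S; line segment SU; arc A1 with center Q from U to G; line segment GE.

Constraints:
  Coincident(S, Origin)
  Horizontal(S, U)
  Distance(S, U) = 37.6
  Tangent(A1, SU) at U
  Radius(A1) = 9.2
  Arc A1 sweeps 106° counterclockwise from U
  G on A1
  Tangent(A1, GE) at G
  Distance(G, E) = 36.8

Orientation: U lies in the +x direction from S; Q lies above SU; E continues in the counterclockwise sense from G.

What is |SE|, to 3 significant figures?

59.5

S is at the origin; SU is horizontal with |SU| = 37.6 and U on the +x side, so U = (37.6, 0.00). Tangency of A1 to SU means the radius QU is perpendicular to SU, so Q = U + (0, 9.2) = (37.6, 9.20). On A1, U sits at bearing -90° from Q; a 106° counterclockwise sweep puts G at bearing 16°, so G = Q + 9.2·(cos 16°, sin 16°) = (46.4, 11.7). The tangent condition forces QG to be normal to GE, so GE runs along (−sin 16°, cos 16°); with |GE| = 36.8, E = (36.3, 47.1). Then |SE| = |E − S| = 59.5.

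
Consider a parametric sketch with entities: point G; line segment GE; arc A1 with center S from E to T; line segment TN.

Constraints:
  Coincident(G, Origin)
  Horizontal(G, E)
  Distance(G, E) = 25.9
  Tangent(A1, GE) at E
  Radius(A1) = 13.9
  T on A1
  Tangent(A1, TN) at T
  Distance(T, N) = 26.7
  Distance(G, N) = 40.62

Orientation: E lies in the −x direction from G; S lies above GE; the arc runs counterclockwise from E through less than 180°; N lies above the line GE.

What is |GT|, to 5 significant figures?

17.563

G is at the origin; G and E share the same y with |GE| = 25.9 and E on the −x side, so E = (-25.900, 0.0000). The tangent condition forces SE to be normal to GE, so S = E + (0, 13.9) = (-25.900, 13.900). Since ST ⟂ TN (tangency), |SN| = √(13.9² + 26.7²) = 30.101 regardless of where T sits on A1. So N lies on both circle(G, 40.62) and circle(S, 30.101); the above-GE intersection is N = (-9.8978, 39.396). T is the foot of the tangent from N: T = (-12.045, 12.782).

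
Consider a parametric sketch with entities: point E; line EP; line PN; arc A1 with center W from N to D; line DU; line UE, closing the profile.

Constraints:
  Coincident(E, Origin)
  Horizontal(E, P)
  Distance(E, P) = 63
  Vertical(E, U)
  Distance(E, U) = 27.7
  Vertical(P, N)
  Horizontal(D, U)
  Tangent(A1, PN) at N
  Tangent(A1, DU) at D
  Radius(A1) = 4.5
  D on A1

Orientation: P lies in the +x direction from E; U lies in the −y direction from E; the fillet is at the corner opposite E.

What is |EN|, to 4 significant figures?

67.14

The virtual corner opposite E is at (63.00, -27.70). A1 meets PN tangentially, so WN is at right angles to PN and tangency of A1 to DU means the radius WD is perpendicular to DU, with radius 4.5, so the center W sits 4.5 in from both sides at W = (58.50, -23.20). That places the tangent points at N = (63.00, -23.20) on PN and D = (58.50, -27.70) on DU. Then |EN| = |N − E| = 67.14.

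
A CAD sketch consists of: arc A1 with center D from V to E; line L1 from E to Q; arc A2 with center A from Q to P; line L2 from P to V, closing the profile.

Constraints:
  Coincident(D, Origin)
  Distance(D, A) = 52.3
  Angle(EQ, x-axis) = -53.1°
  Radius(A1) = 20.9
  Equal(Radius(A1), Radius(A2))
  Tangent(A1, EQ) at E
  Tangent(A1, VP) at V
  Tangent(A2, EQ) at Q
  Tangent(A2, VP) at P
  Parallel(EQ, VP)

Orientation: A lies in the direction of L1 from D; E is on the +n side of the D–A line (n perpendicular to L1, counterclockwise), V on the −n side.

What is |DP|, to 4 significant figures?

56.32

Tangency of A1 to both parallel lines with radius 20.9 puts E and V at D ± 20.9·n: E = (16.71, 12.55), V = (-16.71, -12.55). Equal radii place Q and P the same way about A: Q = A + 20.9·n = (48.12, -29.27), P = A − 20.9·n = (14.69, -54.37). Then |DP| = |P − D| = 56.32.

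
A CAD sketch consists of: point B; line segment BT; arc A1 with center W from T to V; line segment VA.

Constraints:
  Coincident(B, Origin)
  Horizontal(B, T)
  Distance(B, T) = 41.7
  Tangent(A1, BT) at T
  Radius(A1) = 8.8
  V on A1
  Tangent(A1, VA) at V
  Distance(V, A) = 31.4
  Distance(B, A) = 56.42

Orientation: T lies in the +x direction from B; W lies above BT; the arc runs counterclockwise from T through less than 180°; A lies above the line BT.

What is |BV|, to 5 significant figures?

51.321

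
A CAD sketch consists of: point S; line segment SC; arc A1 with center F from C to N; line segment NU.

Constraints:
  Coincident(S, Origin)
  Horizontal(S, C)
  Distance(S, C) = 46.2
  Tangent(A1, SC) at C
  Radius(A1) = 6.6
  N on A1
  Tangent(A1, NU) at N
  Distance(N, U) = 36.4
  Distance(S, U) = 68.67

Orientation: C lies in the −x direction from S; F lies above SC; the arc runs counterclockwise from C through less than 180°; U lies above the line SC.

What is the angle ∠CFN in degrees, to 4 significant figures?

111.9°

S is at the origin; S and C share the same y with |SC| = 46.2 and C on the −x side, so C = (-46.20, 0.000). Since A1 is tangent to SC there, FC ⟂ SC, so F = C + (0, 6.6) = (-46.20, 6.600). Since FN ⟂ NU (tangency), |FU| = √(6.6² + 36.4²) = 36.99 regardless of where N sits on A1. So U lies on both circle(S, 68.67) and circle(F, 36.99); the above-SC intersection is U = (-53.68, 42.83). N is the foot of the tangent from U: N = (-40.08, 9.066).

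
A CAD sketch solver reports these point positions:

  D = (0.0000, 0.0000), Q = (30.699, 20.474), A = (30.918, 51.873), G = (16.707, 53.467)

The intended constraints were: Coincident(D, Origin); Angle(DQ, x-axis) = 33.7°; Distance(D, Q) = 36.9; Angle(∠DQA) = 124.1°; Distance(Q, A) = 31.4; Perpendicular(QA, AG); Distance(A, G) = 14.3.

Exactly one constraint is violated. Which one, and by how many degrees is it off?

Perpendicular(QA, AG) — off by 6.00°.

D = (0.00, 0.00) ✓; DQ at 33.70° ✓; |DQ| = 36.90 ✓; ∠DQA = 124.1° ✓; |QA| = 31.40 ✓; ∠(QA, AG) = 84.00° ✗; |AG| = 14.30 ✓.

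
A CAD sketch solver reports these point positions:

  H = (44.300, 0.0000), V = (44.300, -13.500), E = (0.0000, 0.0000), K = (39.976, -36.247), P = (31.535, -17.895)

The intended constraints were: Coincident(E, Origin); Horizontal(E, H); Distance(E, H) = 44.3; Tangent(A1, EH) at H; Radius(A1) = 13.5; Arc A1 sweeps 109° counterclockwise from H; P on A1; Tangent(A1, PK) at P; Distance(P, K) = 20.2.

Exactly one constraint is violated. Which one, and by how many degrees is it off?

Tangent(A1, PK) at P — off by 5.70°.

E = (0.00, 0.00) ✓; E.y = 0.00, H.y = 0.00 ✓; |EH| = 44.30 ✓; ∠(VH, HE) = 90.00° ✓; |VH| = 13.50 ✓; bearing(V→P) − bearing(V→H) = 109.0° ✓; |VP| = 13.50 ✓; ∠(VP, PK) = 84.30° ✗; |PK| = 20.20 ✓.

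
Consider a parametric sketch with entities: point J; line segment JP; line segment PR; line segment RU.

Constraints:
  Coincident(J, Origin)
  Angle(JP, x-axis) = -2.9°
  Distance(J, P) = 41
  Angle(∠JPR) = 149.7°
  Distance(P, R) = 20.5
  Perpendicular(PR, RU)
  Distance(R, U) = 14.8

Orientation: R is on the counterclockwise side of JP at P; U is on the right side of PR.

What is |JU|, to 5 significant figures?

66.211

∠JPR = 149.7°, so PR runs at -2.9° + (180° − 149.7°) = 27.400° from the x-axis; with |PR| = 20.5, R = P + 20.5·(cos 27.400°, sin 27.400°) = (59.148, 7.3598). PR is perpendicular to RU; with |RU| = 14.8 on the right of PR, U = R + 14.8·(0.46020, -0.88782) = (65.959, -5.7799). Then |JU| = |U − J| = 66.211.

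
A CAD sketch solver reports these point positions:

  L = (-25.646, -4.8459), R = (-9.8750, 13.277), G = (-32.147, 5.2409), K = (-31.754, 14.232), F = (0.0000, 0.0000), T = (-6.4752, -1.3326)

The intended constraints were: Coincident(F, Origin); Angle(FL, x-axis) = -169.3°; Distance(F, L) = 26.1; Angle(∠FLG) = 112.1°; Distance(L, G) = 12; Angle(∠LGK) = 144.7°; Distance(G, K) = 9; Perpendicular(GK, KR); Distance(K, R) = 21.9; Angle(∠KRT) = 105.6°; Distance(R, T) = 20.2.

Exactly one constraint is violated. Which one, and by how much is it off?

Distance(R, T) = 20.2 — off by 5.20.

F = (0.00, 0.00) ✓; FL at -169.3° ✓; |FL| = 26.10 ✓; ∠FLG = 112.1° ✓; |LG| = 12.00 ✓; ∠LGK = 144.7° ✓; |GK| = 9.000 ✓; ∠(GK, KR) = 90.00° ✓; |KR| = 21.90 ✓; ∠KRT = 105.6° ✓; |RT| = 15.00 ✗.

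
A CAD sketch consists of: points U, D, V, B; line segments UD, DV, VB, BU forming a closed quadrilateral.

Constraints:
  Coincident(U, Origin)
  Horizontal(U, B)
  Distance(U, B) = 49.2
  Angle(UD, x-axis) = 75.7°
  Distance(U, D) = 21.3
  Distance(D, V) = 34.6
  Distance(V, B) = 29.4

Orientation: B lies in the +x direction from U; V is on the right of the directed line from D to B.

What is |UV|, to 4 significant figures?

23.69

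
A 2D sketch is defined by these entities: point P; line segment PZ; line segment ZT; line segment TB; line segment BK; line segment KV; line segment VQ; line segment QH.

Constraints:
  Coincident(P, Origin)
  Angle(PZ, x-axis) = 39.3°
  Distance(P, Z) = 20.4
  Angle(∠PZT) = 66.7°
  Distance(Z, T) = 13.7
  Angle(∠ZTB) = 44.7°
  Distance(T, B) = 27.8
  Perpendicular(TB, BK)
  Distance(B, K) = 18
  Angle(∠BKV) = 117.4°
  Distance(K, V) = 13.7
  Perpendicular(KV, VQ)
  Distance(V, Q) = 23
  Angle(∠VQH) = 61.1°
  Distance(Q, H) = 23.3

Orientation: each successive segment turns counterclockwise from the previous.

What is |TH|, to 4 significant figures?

28.70

P is at the origin; PZ runs at 39.3° with length 20.4, so Z = (15.79, 12.92). ∠PZT = 66.7° gives ZT at 152.6° from the x-axis; with |ZT| = 13.7, T = (3.623, 19.23). ∠ZTB = 44.7° gives TB at -72.10° from the x-axis; with |TB| = 27.8, B = (12.17, -7.229). TB ⟂ BK, so BK runs at 17.90°; with |BK| = 18.0, K = (29.30, -1.696). ∠BKV = 117.4° gives KV at 80.50° from the x-axis; with |KV| = 13.7, V = (31.56, 11.82). KV is perpendicular to VQ, so VQ runs at 170.5°; with |VQ| = 23.0, Q = (8.873, 15.61). ∠VQH = 61.1° gives QH at -70.60° from the x-axis; with |QH| = 23.3, H = (16.61, -6.365). Then |TH| = |H − T| = 28.70.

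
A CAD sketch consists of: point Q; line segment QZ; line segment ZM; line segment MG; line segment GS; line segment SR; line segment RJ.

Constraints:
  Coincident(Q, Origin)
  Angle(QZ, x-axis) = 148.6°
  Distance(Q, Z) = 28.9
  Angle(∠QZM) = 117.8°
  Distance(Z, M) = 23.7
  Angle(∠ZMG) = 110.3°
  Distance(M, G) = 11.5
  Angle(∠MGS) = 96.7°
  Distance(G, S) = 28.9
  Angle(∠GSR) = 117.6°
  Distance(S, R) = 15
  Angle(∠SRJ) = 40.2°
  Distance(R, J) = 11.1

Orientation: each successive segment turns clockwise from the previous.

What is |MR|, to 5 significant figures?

37.238

Q is at the origin; QZ runs at 148.6° with length 28.9, so Z = (-24.668, 15.057). ∠QZM = 117.8° gives ZM at 86.400° from the x-axis; with |ZM| = 23.7, M = (-23.179, 38.710). ∠ZMG = 110.3° gives MG at 16.700° from the x-axis; with |MG| = 11.5, G = (-12.165, 42.015). ∠MGS = 96.7° gives GS at -66.600° from the x-axis; with |GS| = 28.9, S = (-0.68695, 15.492). ∠GSR = 117.6° gives SR at -129.00° from the x-axis; with |SR| = 15.0, R = (-10.127, 3.8348). Then |MR| = |R − M| = 37.238.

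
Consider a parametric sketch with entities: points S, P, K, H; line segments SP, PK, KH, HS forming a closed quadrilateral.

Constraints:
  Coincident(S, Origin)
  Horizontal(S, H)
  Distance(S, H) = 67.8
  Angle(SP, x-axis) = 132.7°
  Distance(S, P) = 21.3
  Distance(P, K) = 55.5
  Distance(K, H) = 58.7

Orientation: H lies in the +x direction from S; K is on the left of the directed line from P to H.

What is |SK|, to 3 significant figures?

56.2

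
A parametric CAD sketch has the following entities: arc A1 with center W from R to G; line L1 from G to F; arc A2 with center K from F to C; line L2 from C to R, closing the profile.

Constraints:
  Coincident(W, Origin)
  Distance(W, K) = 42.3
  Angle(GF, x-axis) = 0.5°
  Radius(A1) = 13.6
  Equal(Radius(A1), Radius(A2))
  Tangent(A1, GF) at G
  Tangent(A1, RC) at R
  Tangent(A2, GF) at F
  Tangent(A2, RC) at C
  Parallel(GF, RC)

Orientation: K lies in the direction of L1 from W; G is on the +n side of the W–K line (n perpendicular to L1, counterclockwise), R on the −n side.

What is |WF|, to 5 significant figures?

44.433

Tangency of A1 to both parallel lines with radius 13.6 puts G and R at W ± 13.6·n: G = (-0.11868, 13.599), R = (0.11868, -13.599). Equal radii place F and C the same way about K: F = K + 13.6·n = (42.180, 13.969), C = K − 13.6·n = (42.417, -13.230). Then |WF| = |F − W| = 44.433.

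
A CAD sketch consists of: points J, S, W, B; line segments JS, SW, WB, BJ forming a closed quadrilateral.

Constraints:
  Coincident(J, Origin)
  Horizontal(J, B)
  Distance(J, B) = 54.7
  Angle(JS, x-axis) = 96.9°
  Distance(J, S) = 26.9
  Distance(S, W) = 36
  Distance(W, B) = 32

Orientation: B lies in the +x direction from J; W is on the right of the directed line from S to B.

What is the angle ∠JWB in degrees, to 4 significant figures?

172.3°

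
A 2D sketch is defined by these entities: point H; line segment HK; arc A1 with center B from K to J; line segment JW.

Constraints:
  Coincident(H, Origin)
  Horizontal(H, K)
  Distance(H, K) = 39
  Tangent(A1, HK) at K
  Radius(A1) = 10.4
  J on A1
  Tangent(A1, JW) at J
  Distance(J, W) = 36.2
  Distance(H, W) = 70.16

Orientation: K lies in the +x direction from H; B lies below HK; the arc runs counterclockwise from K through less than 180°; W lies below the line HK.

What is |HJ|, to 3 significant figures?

35.3

Checks: |BJ| = 10.40 ✓; ∠(BJ, JW) = 90.00° ✓; |JW| = 36.20 ✓; |HW| = 70.16 ✓.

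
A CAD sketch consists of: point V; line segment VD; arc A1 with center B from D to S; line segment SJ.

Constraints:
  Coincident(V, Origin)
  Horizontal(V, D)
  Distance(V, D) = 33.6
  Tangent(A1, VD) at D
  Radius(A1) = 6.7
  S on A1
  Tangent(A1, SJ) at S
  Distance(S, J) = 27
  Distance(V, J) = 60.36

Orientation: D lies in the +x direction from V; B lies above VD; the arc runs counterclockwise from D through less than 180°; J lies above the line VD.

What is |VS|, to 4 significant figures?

39.00

Checks: |BS| = 6.700 ✓; ∠(BS, SJ) = 90.00° ✓; |SJ| = 27.00 ✓; |VJ| = 60.36 ✓.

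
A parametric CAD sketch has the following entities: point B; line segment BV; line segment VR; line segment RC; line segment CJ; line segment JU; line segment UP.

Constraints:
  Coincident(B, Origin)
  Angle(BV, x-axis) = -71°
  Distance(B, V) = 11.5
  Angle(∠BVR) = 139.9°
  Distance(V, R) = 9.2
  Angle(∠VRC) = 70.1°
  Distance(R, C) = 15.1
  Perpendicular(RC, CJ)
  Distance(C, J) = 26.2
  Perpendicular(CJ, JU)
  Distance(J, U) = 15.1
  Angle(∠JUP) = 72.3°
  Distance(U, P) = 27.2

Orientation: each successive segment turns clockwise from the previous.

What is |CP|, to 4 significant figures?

6.836

B is at the origin; BV runs at -71.0° with length 11.5, so V = (3.744, -10.87). ∠BVR = 139.9° gives VR at -111.1° from the x-axis; with |VR| = 9.2, R = (0.4321, -19.46). ∠VRC = 70.1° gives RC at 139.0° from the x-axis; with |RC| = 15.1, C = (-10.96, -9.550). RC is perpendicular to CJ, so CJ runs at 49.00°; with |CJ| = 26.2, J = (6.225, 10.22). CJ is perpendicular to JU, so JU runs at -41.00°; with |JU| = 15.1, U = (17.62, 0.3168). ∠JUP = 72.3° gives UP at -148.7° from the x-axis; with |UP| = 27.2, P = (-5.620, -13.81). Then |CP| = |P − C| = 6.836.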